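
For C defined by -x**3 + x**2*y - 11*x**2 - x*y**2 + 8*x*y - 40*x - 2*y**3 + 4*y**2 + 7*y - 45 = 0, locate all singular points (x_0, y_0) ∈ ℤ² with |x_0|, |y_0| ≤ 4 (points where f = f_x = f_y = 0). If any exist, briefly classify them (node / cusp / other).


Singular points: {(-3, 1)}; classification: node.

Compute partial derivatives:
  f_x = -3*x**2 + 2*x*y - 22*x - y**2 + 8*y - 40.
  f_y = x**2 - 2*x*y + 8*x - 6*y**2 + 8*y + 7.
Scan x_0 ∈ {−4, ..., 4}. For each x_0, f_y(x_0, y) is a polynomial in y; find its integer roots y ∈ {−4, ..., 4}, then test f_x and f at those candidates.
  x = -4: f_y(-4, y) = -6*y**2 + 16*y - 9; no integer root y with |y| ≤ 4.
  x = -3: f_y(-3, y) = -6*y**2 + 14*y - 8; vanishes at y ∈ {1}. (-3, 1): f_x = 0, f = 0 — SINGULAR.
  x = -2: f_y(-2, y) = -6*y**2 + 12*y - 5; no integer root y with |y| ≤ 4.
  x = -1: f_y(-1, y) = -6*y**2 + 10*y; vanishes at y ∈ {0}. (-1, 0): f_x = -21 ≠ 0.
  x = 0: f_y(0, y) = -6*y**2 + 8*y + 7; no integer root y with |y| ≤ 4.
  x = 1: f_y(1, y) = -6*y**2 + 6*y + 16; no integer root y with |y| ≤ 4.
  x = 2: f_y(2, y) = -6*y**2 + 4*y + 27; no integer root y with |y| ≤ 4.
  x = 3: f_y(3, y) = -6*y**2 + 2*y + 40; no integer root y with |y| ≤ 4.
  x = 4: f_y(4, y) = 55 - 6*y**2; no integer root y with |y| ≤ 4.
Only singular point on the grid: (-3, 1).
Classify: substitute x = -3 + u, y = 1 + v and expand: f = -u**3 + u**2*v - u**2 - u*v**2 - 2*v**3 + v**2.
No constant or linear terms (consistent with a singular point). Quadratic part: -u**2 + v**2. Cubic part: -u**3 + u**2*v - u*v**2 - 2*v**3.
The quadratic part v**2 - u**2 = (v − u)(v + u) splits into two distinct linear factors, so there are two distinct tangent lines y − 1 = ±(x − -3) — this is a node (ordinary double point).
Classification: node.


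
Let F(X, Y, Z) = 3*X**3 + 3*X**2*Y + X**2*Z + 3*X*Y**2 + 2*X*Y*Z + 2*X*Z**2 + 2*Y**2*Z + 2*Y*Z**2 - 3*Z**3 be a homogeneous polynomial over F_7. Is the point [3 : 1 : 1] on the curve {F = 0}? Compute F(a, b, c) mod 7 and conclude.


F(3,1,1) ≡ 6 (mod 7); P is NOT on the curve.

Evaluate F(3, 1, 1) term-by-term (mod 7).
  3*X**3 ↦ 3·27·1·1 = 81
  3*X**2*Y ↦ 3·9·1·1 = 27
  X**2*Z ↦ 1·9·1·1 = 9
  3*X*Y**2 ↦ 3·3·1·1 = 9
  2*X*Y*Z ↦ 2·3·1·1 = 6
  2*X*Z**2 ↦ 2·3·1·1 = 6
  2*Y**2*Z ↦ 2·1·1·1 = 2
  2*Y*Z**2 ↦ 2·1·1·1 = 2
  -3*Z**3 ↦ -3·1·1·1 = -3
Sum: F(3, 1, 1) = (81) + (27) + (9) + (9) + (6) + (6) + (2) + (2) + (-3) = 139.
Reducing mod 7: 139 ≡ 6 (mod 7).
Since F(a, b, c) ≡ 6 ≠ 0 (mod 7), P does NOT lie on the curve.


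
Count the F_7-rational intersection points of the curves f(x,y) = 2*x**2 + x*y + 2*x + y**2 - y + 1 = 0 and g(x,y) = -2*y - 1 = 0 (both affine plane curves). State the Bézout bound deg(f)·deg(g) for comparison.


Common zeros: {(0, 3), (1, 3)}; count = 2; Bézout bound = 2.

deg(f) = 2, deg(g) = 1, so Bézout bound = 2.
Scan x ∈ F_7. For each x, list the y ∈ F_7 with f(x, y) ≡ 0 and those with g(x, y) ≡ 0 (mod 7); the common zeros in that column are the intersection.
  x = 0: f ≡ 0 at y ∈ {3, 5}; g ≡ 0 at y ∈ {3}; common: {3}.
  x = 1: f ≡ 0 at y ∈ {3, 4}; g ≡ 0 at y ∈ {3}; common: {3}.
  x = 2: f ≡ 0 at y ∈ ∅; g ≡ 0 at y ∈ {3}; common: ∅.
  x = 3: f ≡ 0 at y ∈ {1, 4}; g ≡ 0 at y ∈ {3}; common: ∅.
  x = 4: f ≡ 0 at y ∈ ∅; g ≡ 0 at y ∈ {3}; common: ∅.
  x = 5: f ≡ 0 at y ∈ ∅; g ≡ 0 at y ∈ {3}; common: ∅.
  x = 6: f ≡ 0 at y ∈ {1}; g ≡ 0 at y ∈ {3}; common: ∅.
Collecting: common zeros = {(0, 3), (1, 3)}, so the count is 2.
Comparison with the Bézout bound: 2 ≤ 2 = deg(f)·deg(g), as expected for curves with no common component (the bound is attained).


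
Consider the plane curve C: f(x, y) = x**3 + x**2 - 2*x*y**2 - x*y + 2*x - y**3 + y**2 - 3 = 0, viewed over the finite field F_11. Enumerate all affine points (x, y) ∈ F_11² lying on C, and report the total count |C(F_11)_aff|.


Affine F_11-points: {(0, 7), (0, 8), (1, 5), (1, 8), (2, 2), (3, 9), (4, 6), (5, 10), (8, 4), (8, 10), (9, 0), (9, 8)}; count = 12.

For each of the 121 pairs (x, y) ∈ F_11², evaluate f(x, y) mod 11. Record the zeros.
  x = 0: [0↦8, 1↦8, 2↦4, 3↦1, 4↦4, 5↦7, 6↦4, 7↦0, 8↦0, 9↦9, 10↦10]  zeros at y ∈ {7, 8}
  x = 1: [0↦1, 1↦9, 2↦9, 3↦6, 4↦5, 5↦0, 6↦7, 7↦9, 8↦0, 9↦7, 10↦2]  zeros at y ∈ {5, 8}
  x = 2: [0↦2, 1↦7, 2↦0, 3↦8, 4↦3, 5↦1, 6↦7, 7↦4, 8↦8, 9↦2, 10↦2]  zeros at y ∈ {2}
  x = 3: [0↦6, 1↦8, 2↦5, 3↦2, 4↦4, 5↦5, 6↦10, 7↦2, 8↦8, 9↦0, 10↦5]  zeros at y ∈ {9}
  x = 4: [0↦8, 1↦7, 2↦8, 3↦5, 4↦3, 5↦7, 6↦0, 7↦9, 8↦6, 9↦7, 10↦6]  zeros at y ∈ {6}
  x = 5: [0↦3, 1↦10, 2↦4, 3↦1, 4↦6, 5↦2, 6↦5, 7↦9, 8↦8, 9↦7, 10↦0]  zeros at y ∈ {10}
  x = 6: [0↦8, 1↦1, 2↦10, 3↦7, 4↦8, 5↦7, 6↦9, 7↦8, 8↦9, 9↦6, 10↦4]  zeros at y ∈ ∅
  x = 7: [0↦7, 1↦8, 2↦10, 3↦7, 4↦4, 5↦6, 6↦7, 7↦1, 8↦4, 9↦10, 10↦2]  zeros at y ∈ ∅
  x = 8: [0↦6, 1↦4, 2↦10, 3↦7, 4↦0, 5↦5, 6↦5, 7↦5, 8↦10, 9↦3, 10↦0]  zeros at y ∈ {4, 10}
  x = 9: [0↦0, 1↦6, 2↦5, 3↦2, 4↦2, 5↦10, 6↦9, 7↦4, 8↦0, 9↦2, 10↦4]  zeros at y ∈ {0, 8}
  x = 10: [0↦6, 1↦9, 2↦1, 3↦9, 4↦5, 5↦5, 6↦3, 7↦4, 8↦2, 9↦2, 10↦9]  zeros at y ∈ ∅
Collecting zeros: affine points = {(0, 7), (0, 8), (1, 5), (1, 8), (2, 2), (3, 9), (4, 6), (5, 10), (8, 4), (8, 10), (9, 0), (9, 8)}.
Total count |C(F_11)_aff| = 12.


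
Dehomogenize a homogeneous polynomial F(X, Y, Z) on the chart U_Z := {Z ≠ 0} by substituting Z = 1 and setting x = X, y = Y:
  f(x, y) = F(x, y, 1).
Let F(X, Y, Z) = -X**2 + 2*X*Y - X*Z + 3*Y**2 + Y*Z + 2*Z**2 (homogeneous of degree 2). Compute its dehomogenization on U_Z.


f(x, y) = -x**2 + 2*x*y - x + 3*y**2 + y + 2

On U_Z we set Z = 1. Each monomial c·X^i·Y^j·Z^k in F becomes c·x^i·y^j·1^k = c·x^i·y^j.
Substituting Z = 1: F(X, Y, 1) = -x**2 + 2*x*y - x + 3*y**2 + y + 2.
Note: deg(f) ≤ deg(F) = 2; strict inequality happens when F is divisible by Z (lost terms).


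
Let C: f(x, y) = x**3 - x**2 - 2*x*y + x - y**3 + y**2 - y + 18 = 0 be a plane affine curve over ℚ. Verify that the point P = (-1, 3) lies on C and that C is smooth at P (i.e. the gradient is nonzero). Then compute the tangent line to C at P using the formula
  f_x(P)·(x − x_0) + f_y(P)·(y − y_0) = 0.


Tangent line at P: 60 - 20*y = 0.

Step 1: f(-1, 3) = 0, so P lies on C.
Step 2: partial derivatives
  f_x(x, y) = 3*x**2 - 2*x - 2*y + 1, f_y(x, y) = -2*x - 3*y**2 + 2*y - 1.
  f_x(P) = 0, f_y(P) = -20 (gradient nonzero, so P is smooth).
Step 3: tangent line at P: 0·(x − -1) + -20·(y − 3) = 0.
Expanding: 60 - 20*y = 0.


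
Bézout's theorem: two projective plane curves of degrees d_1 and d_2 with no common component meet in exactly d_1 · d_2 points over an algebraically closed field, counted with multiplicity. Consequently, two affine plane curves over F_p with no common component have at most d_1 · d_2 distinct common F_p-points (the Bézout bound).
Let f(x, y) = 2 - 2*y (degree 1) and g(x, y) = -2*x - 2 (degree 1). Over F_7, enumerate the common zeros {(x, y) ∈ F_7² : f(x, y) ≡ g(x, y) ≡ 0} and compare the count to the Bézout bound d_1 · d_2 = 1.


Common zeros: {(6, 1)}; count = 1; Bézout bound = 1.

deg(f) = 1, deg(g) = 1, so Bézout bound = 1.
Scan x ∈ F_7. For each x, list the y ∈ F_7 with f(x, y) ≡ 0 and those with g(x, y) ≡ 0 (mod 7); the common zeros in that column are the intersection.
  x = 0: f ≡ 0 at y ∈ {1}; g ≡ 0 at y ∈ ∅; common: ∅.
  x = 1: f ≡ 0 at y ∈ {1}; g ≡ 0 at y ∈ ∅; common: ∅.
  x = 2: f ≡ 0 at y ∈ {1}; g ≡ 0 at y ∈ ∅; common: ∅.
  x = 3: f ≡ 0 at y ∈ {1}; g ≡ 0 at y ∈ ∅; common: ∅.
  x = 4: f ≡ 0 at y ∈ {1}; g ≡ 0 at y ∈ ∅; common: ∅.
  x = 5: f ≡ 0 at y ∈ {1}; g ≡ 0 at y ∈ ∅; common: ∅.
  x = 6: f ≡ 0 at y ∈ {1}; g ≡ 0 at y ∈ {0, 1, 2, 3, 4, 5, 6}; common: {1}.
Collecting: common zeros = {(6, 1)}, so the count is 1.
Comparison with the Bézout bound: 1 ≤ 1 = deg(f)·deg(g), as expected for curves with no common component (the bound is attained).


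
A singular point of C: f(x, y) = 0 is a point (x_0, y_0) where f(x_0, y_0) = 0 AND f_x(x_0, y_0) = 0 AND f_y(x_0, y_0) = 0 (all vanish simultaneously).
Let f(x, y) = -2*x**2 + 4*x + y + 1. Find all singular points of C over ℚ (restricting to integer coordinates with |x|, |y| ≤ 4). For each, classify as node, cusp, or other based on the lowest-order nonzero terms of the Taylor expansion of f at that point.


No singular points in the scanned grid; C is smooth there.

Compute partial derivatives:
  f_x = 4 - 4*x.
  f_y = 1.
f_y = 1 is a nonzero constant, so f_y never vanishes: no point (x, y) can satisfy f = f_x = f_y = 0. In particular no (x, y) ∈ {−4, ..., 4}² is singular; the curve is smooth.


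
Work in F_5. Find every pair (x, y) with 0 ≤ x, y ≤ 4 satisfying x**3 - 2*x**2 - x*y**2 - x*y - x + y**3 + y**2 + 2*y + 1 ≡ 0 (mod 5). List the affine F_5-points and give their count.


Affine F_5-points: {(0, 1), (3, 1), (3, 2), (3, 4), (4, 1)}; count = 5.

For each of the 25 pairs (x, y) ∈ F_5², evaluate f(x, y) mod 5. Record the zeros.
  x = 0: [0↦1, 1↦0, 2↦2, 3↦3, 4↦4]  zeros at y ∈ {1}
  x = 1: [0↦4, 1↦1, 2↦4, 3↦4, 4↦2]  zeros at y ∈ ∅
  x = 2: [0↦4, 1↦4, 2↦3, 3↦2, 4↦2]  zeros at y ∈ ∅
  x = 3: [0↦2, 1↦0, 2↦0, 3↦3, 4↦0]  zeros at y ∈ {1, 2, 4}
  x = 4: [0↦4, 1↦0, 2↦1, 3↦3, 4↦2]  zeros at y ∈ {1}
Collecting zeros: affine points = {(0, 1), (3, 1), (3, 2), (3, 4), (4, 1)}.
Total count |C(F_5)_aff| = 5.


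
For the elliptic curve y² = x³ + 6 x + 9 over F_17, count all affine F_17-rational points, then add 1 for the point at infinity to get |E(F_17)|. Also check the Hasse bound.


Affine points = {(0, 3), (0, 14), (1, 4), (1, 13), (8, 5), (8, 12), (10, 7), (10, 10), (14, 7), (14, 10), (16, 6), (16, 11)}; affine count = 12; |E(F_17)| = 13.

Discriminant check: Δ ∝ 4a³ + 27b² = 4·6³ + 27·9² = 4·216 + 27·81 ≡ 8 (mod 17). Nonzero ⇒ E is nonsingular.
For each x ∈ F_17, compute rhs = x³ + 6·x + 9 mod 17, then count y ∈ F_17 with y² ≡ rhs.
  x = 0: rhs = 9, matching y values: 3, 14 (2 points).
  x = 1: rhs = 16, matching y values: 4, 13 (2 points).
  x = 2: rhs = 12, matching y values: none (0 points).
  x = 3: rhs = 3, matching y values: none (0 points).
  x = 4: rhs = 12, matching y values: none (0 points).
  x = 5: rhs = 11, matching y values: none (0 points).
  x = 6: rhs = 6, matching y values: none (0 points).
  x = 7: rhs = 3, matching y values: none (0 points).
  x = 8: rhs = 8, matching y values: 5, 12 (2 points).
  x = 9: rhs = 10, matching y values: none (0 points).
  x = 10: rhs = 15, matching y values: 7, 10 (2 points).
  x = 11: rhs = 12, matching y values: none (0 points).
  x = 12: rhs = 7, matching y values: none (0 points).
  x = 13: rhs = 6, matching y values: none (0 points).
  x = 14: rhs = 15, matching y values: 7, 10 (2 points).
  x = 15: rhs = 6, matching y values: none (0 points).
  x = 16: rhs = 2, matching y values: 6, 11 (2 points).
Total affine count: 12.
Full point count |E(F_17)| = 12 + 1 = 13.
Hasse bound: |13 − (17+1)| = |-5| = 5 ≤ 2√17 ≈ 8.2462 ✓.


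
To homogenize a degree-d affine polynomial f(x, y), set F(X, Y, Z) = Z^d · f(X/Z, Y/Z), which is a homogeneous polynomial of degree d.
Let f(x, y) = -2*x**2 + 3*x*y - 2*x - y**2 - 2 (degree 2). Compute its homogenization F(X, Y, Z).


F(X, Y, Z) = -2*X**2 + 3*X*Y - 2*X*Z - Y**2 - 2*Z**2

deg(f) = 2.
Substitute x = X/Z, y = Y/Z into f, then multiply by Z^2.
  monomial -2·x^2·y^0 ↦ -2·X^2·Y^0·Z^0.
  monomial 3·x^1·y^1 ↦ 3·X^1·Y^1·Z^0.
  monomial -2·x^1·y^0 ↦ -2·X^1·Y^0·Z^1.
  monomial -1·x^0·y^2 ↦ -1·X^0·Y^2·Z^0.
  monomial -2·x^0·y^0 ↦ -2·X^0·Y^0·Z^2.
Collecting: F(X, Y, Z) = -2*X**2 + 3*X*Y - 2*X*Z - Y**2 - 2*Z**2.


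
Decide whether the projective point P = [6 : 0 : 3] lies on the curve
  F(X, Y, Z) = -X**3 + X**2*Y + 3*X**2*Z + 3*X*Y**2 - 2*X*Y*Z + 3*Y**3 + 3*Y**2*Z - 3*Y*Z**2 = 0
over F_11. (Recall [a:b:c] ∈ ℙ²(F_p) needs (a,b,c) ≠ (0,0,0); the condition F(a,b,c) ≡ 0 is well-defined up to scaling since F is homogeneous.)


F(6,0,3) ≡ 9 (mod 11); P is NOT on the curve.

Evaluate F(6, 0, 3) term-by-term (mod 11).
  -X**3 ↦ -1·216·1·1 = -216
  X**2*Y ↦ 1·36·0·1 = 0
  3*X**2*Z ↦ 3·36·1·3 = 324
  3*X*Y**2 ↦ 3·6·0·1 = 0
  -2*X*Y*Z ↦ -2·6·0·3 = 0
  3*Y**3 ↦ 3·1·0·1 = 0
  3*Y**2*Z ↦ 3·1·0·3 = 0
  -3*Y*Z**2 ↦ -3·1·0·9 = 0
Sum: F(6, 0, 3) = (-216) + (0) + (324) + (0) + (0) + (0) + (0) + (0) = 108.
Reducing mod 11: 108 ≡ 9 (mod 11).
Since F(a, b, c) ≡ 9 ≠ 0 (mod 11), P does NOT lie on the curve.


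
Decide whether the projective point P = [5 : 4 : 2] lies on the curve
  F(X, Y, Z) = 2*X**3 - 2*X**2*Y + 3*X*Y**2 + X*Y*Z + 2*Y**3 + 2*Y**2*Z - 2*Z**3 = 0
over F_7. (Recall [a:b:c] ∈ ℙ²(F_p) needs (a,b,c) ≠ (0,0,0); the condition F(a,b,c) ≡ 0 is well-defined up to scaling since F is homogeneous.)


F(5,4,2) ≡ 2 (mod 7); P is NOT on the curve.

Evaluate F(5, 4, 2) term-by-term (mod 7).
  2*X**3 ↦ 2·125·1·1 = 250
  -2*X**2*Y ↦ -2·25·4·1 = -200
  3*X*Y**2 ↦ 3·5·16·1 = 240
  X*Y*Z ↦ 1·5·4·2 = 40
  2*Y**3 ↦ 2·1·64·1 = 128
  2*Y**2*Z ↦ 2·1·16·2 = 64
  -2*Z**3 ↦ -2·1·1·8 = -16
Sum: F(5, 4, 2) = (250) + (-200) + (240) + (40) + (128) + (64) + (-16) = 506.
Reducing mod 7: 506 ≡ 2 (mod 7).
Since F(a, b, c) ≡ 2 ≠ 0 (mod 7), P does NOT lie on the curve.


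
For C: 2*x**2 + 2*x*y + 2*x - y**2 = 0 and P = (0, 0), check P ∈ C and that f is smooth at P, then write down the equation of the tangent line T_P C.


Tangent line at P: 2*x = 0.

Step 1: f(0, 0) = 0, so P lies on C.
Step 2: partial derivatives
  f_x(x, y) = 4*x + 2*y + 2, f_y(x, y) = 2*x - 2*y.
  f_x(P) = 2, f_y(P) = 0 (gradient nonzero, so P is smooth).
Step 3: tangent line at P: 2·(x − 0) + 0·(y − 0) = 0.
Expanding: 2*x = 0.


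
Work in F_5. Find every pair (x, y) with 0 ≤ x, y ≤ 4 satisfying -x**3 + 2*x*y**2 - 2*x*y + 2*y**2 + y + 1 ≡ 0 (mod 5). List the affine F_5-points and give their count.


Affine F_5-points: {(1, 0), (1, 4), (4, 1)}; count = 3.

For each of the 25 pairs (x, y) ∈ F_5², evaluate f(x, y) mod 5. Record the zeros.
  x = 0: [0↦1, 1↦4, 2↦1, 3↦2, 4↦2]  zeros at y ∈ ∅
  x = 1: [0↦0, 1↦3, 2↦4, 3↦3, 4↦0]  zeros at y ∈ {0, 4}
  x = 2: [0↦3, 1↦1, 2↦1, 3↦3, 4↦2]  zeros at y ∈ ∅
  x = 3: [0↦4, 1↦2, 2↦1, 3↦1, 4↦2]  zeros at y ∈ ∅
  x = 4: [0↦2, 1↦0, 2↦3, 3↦1, 4↦4]  zeros at y ∈ {1}
Collecting zeros: affine points = {(1, 0), (1, 4), (4, 1)}.
Total count |C(F_5)_aff| = 3.


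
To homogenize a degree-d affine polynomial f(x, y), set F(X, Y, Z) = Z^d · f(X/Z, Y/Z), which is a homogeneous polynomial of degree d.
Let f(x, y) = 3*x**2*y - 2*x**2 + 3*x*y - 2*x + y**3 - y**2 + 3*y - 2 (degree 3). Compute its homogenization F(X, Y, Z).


F(X, Y, Z) = 3*X**2*Y - 2*X**2*Z + 3*X*Y*Z - 2*X*Z**2 + Y**3 - Y**2*Z + 3*Y*Z**2 - 2*Z**3

deg(f) = 3.
Substitute x = X/Z, y = Y/Z into f, then multiply by Z^3.
  monomial 3·x^2·y^1 ↦ 3·X^2·Y^1·Z^0.
  monomial -2·x^2·y^0 ↦ -2·X^2·Y^0·Z^1.
  monomial 3·x^1·y^1 ↦ 3·X^1·Y^1·Z^1.
  monomial -2·x^1·y^0 ↦ -2·X^1·Y^0·Z^2.
  monomial 1·x^0·y^3 ↦ 1·X^0·Y^3·Z^0.
  monomial -1·x^0·y^2 ↦ -1·X^0·Y^2·Z^1.
  monomial 3·x^0·y^1 ↦ 3·X^0·Y^1·Z^2.
  monomial -2·x^0·y^0 ↦ -2·X^0·Y^0·Z^3.
Collecting: F(X, Y, Z) = 3*X**2*Y - 2*X**2*Z + 3*X*Y*Z - 2*X*Z**2 + Y**3 - Y**2*Z + 3*Y*Z**2 - 2*Z**3.


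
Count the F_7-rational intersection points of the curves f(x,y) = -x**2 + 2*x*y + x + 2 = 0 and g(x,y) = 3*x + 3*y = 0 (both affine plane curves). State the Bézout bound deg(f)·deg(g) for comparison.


Common zeros: {(1, 6), (4, 3)}; count = 2; Bézout bound = 2.

deg(f) = 2, deg(g) = 1, so Bézout bound = 2.
Scan x ∈ F_7. For each x, list the y ∈ F_7 with f(x, y) ≡ 0 and those with g(x, y) ≡ 0 (mod 7); the common zeros in that column are the intersection.
  x = 0: f ≡ 0 at y ∈ ∅; g ≡ 0 at y ∈ {0}; common: ∅.
  x = 1: f ≡ 0 at y ∈ {6}; g ≡ 0 at y ∈ {6}; common: {6}.
  x = 2: f ≡ 0 at y ∈ {0}; g ≡ 0 at y ∈ {5}; common: ∅.
  x = 3: f ≡ 0 at y ∈ {3}; g ≡ 0 at y ∈ {4}; common: ∅.
  x = 4: f ≡ 0 at y ∈ {3}; g ≡ 0 at y ∈ {3}; common: {3}.
  x = 5: f ≡ 0 at y ∈ {6}; g ≡ 0 at y ∈ {2}; common: ∅.
  x = 6: f ≡ 0 at y ∈ {0}; g ≡ 0 at y ∈ {1}; common: ∅.
Collecting: common zeros = {(1, 6), (4, 3)}, so the count is 2.
Comparison with the Bézout bound: 2 ≤ 2 = deg(f)·deg(g), as expected for curves with no common component (the bound is attained).


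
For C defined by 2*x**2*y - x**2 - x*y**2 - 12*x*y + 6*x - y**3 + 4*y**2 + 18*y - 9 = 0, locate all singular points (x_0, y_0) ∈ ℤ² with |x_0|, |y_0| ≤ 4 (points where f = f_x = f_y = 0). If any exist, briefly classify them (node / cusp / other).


Singular points: {(3, 0)}; classification: node.

Compute partial derivatives:
  f_x = 4*x*y - 2*x - y**2 - 12*y + 6.
  f_y = 2*x**2 - 2*x*y - 12*x - 3*y**2 + 8*y + 18.
Scan x_0 ∈ {−4, ..., 4}. For each x_0, f_y(x_0, y) is a polynomial in y; find its integer roots y ∈ {−4, ..., 4}, then test f_x and f at those candidates.
  x = -4: f_y(-4, y) = -3*y**2 + 16*y + 98; no integer root y with |y| ≤ 4.
  x = -3: f_y(-3, y) = -3*y**2 + 14*y + 72; no integer root y with |y| ≤ 4.
  x = -2: f_y(-2, y) = -3*y**2 + 12*y + 50; no integer root y with |y| ≤ 4.
  x = -1: f_y(-1, y) = -3*y**2 + 10*y + 32; vanishes at y ∈ {-2}. (-1, -2): f_x = 36 ≠ 0.
  x = 0: f_y(0, y) = -3*y**2 + 8*y + 18; no integer root y with |y| ≤ 4.
  x = 1: f_y(1, y) = -3*y**2 + 6*y + 8; no integer root y with |y| ≤ 4.
  x = 2: f_y(2, y) = -3*y**2 + 4*y + 2; no integer root y with |y| ≤ 4.
  x = 3: f_y(3, y) = -3*y**2 + 2*y; vanishes at y ∈ {0}. (3, 0): f_x = 0, f = 0 — SINGULAR.
  x = 4: f_y(4, y) = 2 - 3*y**2; no integer root y with |y| ≤ 4.
Only singular point on the grid: (3, 0).
Classify: substitute x = 3 + u, y = 0 + v and expand: f = 2*u**2*v - u**2 - u*v**2 - v**3 + v**2.
No constant or linear terms (consistent with a singular point). Quadratic part: -u**2 + v**2. Cubic part: 2*u**2*v - u*v**2 - v**3.
The quadratic part v**2 - u**2 = (v − u)(v + u) splits into two distinct linear factors, so there are two distinct tangent lines y − 0 = ±(x − 3) — this is a node (ordinary double point).
Classification: node.


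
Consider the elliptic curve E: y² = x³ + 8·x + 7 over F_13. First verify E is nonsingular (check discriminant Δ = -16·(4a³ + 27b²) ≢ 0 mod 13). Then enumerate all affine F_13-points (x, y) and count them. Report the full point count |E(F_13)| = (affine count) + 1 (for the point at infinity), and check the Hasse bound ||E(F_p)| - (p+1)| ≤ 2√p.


Affine points = {(1, 4), (1, 9), (4, 5), (4, 8), (5, 4), (5, 9), (7, 4), (7, 9), (11, 3), (11, 10)}; affine count = 10; |E(F_13)| = 11.

Discriminant check: Δ ∝ 4a³ + 27b² = 4·8³ + 27·7² = 4·512 + 27·49 ≡ 4 (mod 13). Nonzero ⇒ E is nonsingular.
For each x ∈ F_13, compute rhs = x³ + 8·x + 7 mod 13, then count y ∈ F_13 with y² ≡ rhs.
  x = 0: rhs = 7, matching y values: none (0 points).
  x = 1: rhs = 3, matching y values: 4, 9 (2 points).
  x = 2: rhs = 5, matching y values: none (0 points).
  x = 3: rhs = 6, matching y values: none (0 points).
  x = 4: rhs = 12, matching y values: 5, 8 (2 points).
  x = 5: rhs = 3, matching y values: 4, 9 (2 points).
  x = 6: rhs = 11, matching y values: none (0 points).
  x = 7: rhs = 3, matching y values: 4, 9 (2 points).
  x = 8: rhs = 11, matching y values: none (0 points).
  x = 9: rhs = 2, matching y values: none (0 points).
  x = 10: rhs = 8, matching y values: none (0 points).
  x = 11: rhs = 9, matching y values: 3, 10 (2 points).
  x = 12: rhs = 11, matching y values: none (0 points).
Total affine count: 10.
Full point count |E(F_13)| = 10 + 1 = 11.
Hasse bound: |11 − (13+1)| = |-3| = 3 ≤ 2√13 ≈ 7.2111 ✓.


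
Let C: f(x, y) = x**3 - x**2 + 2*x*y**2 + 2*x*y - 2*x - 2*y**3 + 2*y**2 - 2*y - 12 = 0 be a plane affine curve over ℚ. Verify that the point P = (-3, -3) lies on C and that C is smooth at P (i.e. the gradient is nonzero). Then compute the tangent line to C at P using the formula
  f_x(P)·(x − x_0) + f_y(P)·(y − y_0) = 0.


Tangent line at P: 43*x - 38*y + 15 = 0.

Step 1: f(-3, -3) = 0, so P lies on C.
Step 2: partial derivatives
  f_x(x, y) = 3*x**2 - 2*x + 2*y**2 + 2*y - 2, f_y(x, y) = 4*x*y + 2*x - 6*y**2 + 4*y - 2.
  f_x(P) = 43, f_y(P) = -38 (gradient nonzero, so P is smooth).
Step 3: tangent line at P: 43·(x − -3) + -38·(y − -3) = 0.
Expanding: 43*x - 38*y + 15 = 0.


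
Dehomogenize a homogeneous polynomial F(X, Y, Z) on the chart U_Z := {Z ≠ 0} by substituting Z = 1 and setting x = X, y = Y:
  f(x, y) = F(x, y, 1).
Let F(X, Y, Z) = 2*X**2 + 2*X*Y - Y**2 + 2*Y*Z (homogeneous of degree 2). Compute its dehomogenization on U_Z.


f(x, y) = 2*x**2 + 2*x*y - y**2 + 2*y

On U_Z we set Z = 1. Each monomial c·X^i·Y^j·Z^k in F becomes c·x^i·y^j·1^k = c·x^i·y^j.
Substituting Z = 1: F(X, Y, 1) = 2*x**2 + 2*x*y - y**2 + 2*y.
Note: deg(f) ≤ deg(F) = 2; strict inequality happens when F is divisible by Z (lost terms).


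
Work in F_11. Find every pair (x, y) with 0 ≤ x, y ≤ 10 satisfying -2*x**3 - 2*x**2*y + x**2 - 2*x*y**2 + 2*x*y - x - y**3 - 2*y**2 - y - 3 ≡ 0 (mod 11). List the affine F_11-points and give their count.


Affine F_11-points: {(0, 6), (0, 7), (1, 1), (1, 8), (1, 9), (9, 5)}; count = 6.

For each of the 121 pairs (x, y) ∈ F_11², evaluate f(x, y) mod 11. Record the zeros.
  x = 0: [0↦8, 1↦4, 2↦1, 3↦4, 4↦7, 5↦4, 6↦0, 7↦0, 8↦9, 9↦10, 10↦8]  zeros at y ∈ {6, 7}
  x = 1: [0↦6, 1↦0, 2↦2, 3↦6, 4↦6, 5↦7, 6↦3, 7↦10, 8↦0, 9↦0, 10↦4]  zeros at y ∈ {1, 8, 9}
  x = 2: [0↦5, 1↦4, 2↦7, 3↦8, 4↦1, 5↦2, 6↦5, 7↦4, 8↦4, 9↦10, 10↦5]  zeros at y ∈ ∅
  x = 3: [0↦4, 1↦4, 2↦4, 3↦9, 4↦2, 5↦10, 6↦5, 7↦3, 8↦9, 9↦6, 10↦10]  zeros at y ∈ ∅
  x = 4: [0↦2, 1↦10, 2↦3, 3↦8, 4↦8, 5↦8, 6↦2, 7↦6, 8↦3, 9↦9, 10↦7]  zeros at y ∈ ∅
  x = 5: [0↦9, 1↦10, 2↦3, 3↦4, 4↦7, 5↦6, 6↦6, 7↦1, 8↦7, 9↦7, 10↦6]  zeros at y ∈ ∅
  x = 6: [0↦2, 1↦3, 2↦3, 3↦7, 4↦9, 5↦3, 6↦5, 7↦9, 8↦9, 9↦10, 10↦6]  zeros at y ∈ ∅
  x = 7: [0↦2, 1↦10, 2↦2, 3↦5, 4↦2, 5↦9, 6↦9, 7↦7, 8↦8, 9↦6, 10↦6]  zeros at y ∈ ∅
  x = 8: [0↦8, 1↦8, 2↦10, 3↦8, 4↦7, 5↦1, 6↦6, 7↦5, 8↦3, 9↦5, 10↦5]  zeros at y ∈ ∅
  x = 9: [0↦8, 1↦7, 2↦4, 3↦4, 4↦1, 5↦0, 6↦6, 7↦2, 8↦4, 9↦6, 10↦2]  zeros at y ∈ {5}
  x = 10: [0↦1, 1↦6, 2↦5, 3↦3, 4↦5, 5↦5, 6↦8, 7↦8, 8↦10, 9↦8, 10↦7]  zeros at y ∈ ∅
Collecting zeros: affine points = {(0, 6), (0, 7), (1, 1), (1, 8), (1, 9), (9, 5)}.
Total count |C(F_11)_aff| = 6.


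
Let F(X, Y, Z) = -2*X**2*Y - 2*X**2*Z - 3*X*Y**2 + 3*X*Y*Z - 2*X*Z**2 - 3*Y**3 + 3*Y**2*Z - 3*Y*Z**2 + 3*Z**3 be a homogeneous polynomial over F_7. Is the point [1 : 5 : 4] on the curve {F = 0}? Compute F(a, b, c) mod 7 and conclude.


F(1,5,4) ≡ 1 (mod 7); P is NOT on the curve.

Evaluate F(1, 5, 4) term-by-term (mod 7).
  -2*X**2*Y ↦ -2·1·5·1 = -10
  -2*X**2*Z ↦ -2·1·1·4 = -8
  -3*X*Y**2 ↦ -3·1·25·1 = -75
  3*X*Y*Z ↦ 3·1·5·4 = 60
  -2*X*Z**2 ↦ -2·1·1·16 = -32
  -3*Y**3 ↦ -3·1·125·1 = -375
  3*Y**2*Z ↦ 3·1·25·4 = 300
  -3*Y*Z**2 ↦ -3·1·5·16 = -240
  3*Z**3 ↦ 3·1·1·64 = 192
Sum: F(1, 5, 4) = (-10) + (-8) + (-75) + (60) + (-32) + (-375) + (300) + (-240) + (192) = -188.
Reducing mod 7: -188 ≡ 1 (mod 7).
Since F(a, b, c) ≡ 1 ≠ 0 (mod 7), P does NOT lie on the curve.


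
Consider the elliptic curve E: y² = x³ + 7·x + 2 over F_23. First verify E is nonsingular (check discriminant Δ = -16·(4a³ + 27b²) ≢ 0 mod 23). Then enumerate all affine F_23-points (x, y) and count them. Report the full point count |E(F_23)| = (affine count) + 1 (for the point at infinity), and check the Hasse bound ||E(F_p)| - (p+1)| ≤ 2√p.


Affine points = {(0, 5), (0, 18), (2, 1), (2, 22), (3, 2), (3, 21), (4, 5), (4, 18), (5, 1), (5, 22), (7, 7), (7, 16), (8, 8), (8, 15), (9, 9), (9, 14), (13, 6), (13, 17), (15, 3), (15, 20), (16, 1), (16, 22), (18, 7), (18, 16), (19, 5), (19, 18), (20, 0), (21, 7), (21, 16)}; affine count = 29; |E(F_23)| = 30.

Discriminant check: Δ ∝ 4a³ + 27b² = 4·7³ + 27·2² = 4·343 + 27·4 ≡ 8 (mod 23). Nonzero ⇒ E is nonsingular.
For each x ∈ F_23, compute rhs = x³ + 7·x + 2 mod 23, then count y ∈ F_23 with y² ≡ rhs.
  x = 0: rhs = 2, matching y values: 5, 18 (2 points).
  x = 1: rhs = 10, matching y values: none (0 points).
  x = 2: rhs = 1, matching y values: 1, 22 (2 points).
  x = 3: rhs = 4, matching y values: 2, 21 (2 points).
  x = 4: rhs = 2, matching y values: 5, 18 (2 points).
  x = 5: rhs = 1, matching y values: 1, 22 (2 points).
  x = 6: rhs = 7, matching y values: none (0 points).
  x = 7: rhs = 3, matching y values: 7, 16 (2 points).
  x = 8: rhs = 18, matching y values: 8, 15 (2 points).
  x = 9: rhs = 12, matching y values: 9, 14 (2 points).
  x = 10: rhs = 14, matching y values: none (0 points).
  x = 11: rhs = 7, matching y values: none (0 points).
  x = 12: rhs = 20, matching y values: none (0 points).
  x = 13: rhs = 13, matching y values: 6, 17 (2 points).
  x = 14: rhs = 15, matching y values: none (0 points).
  x = 15: rhs = 9, matching y values: 3, 20 (2 points).
  x = 16: rhs = 1, matching y values: 1, 22 (2 points).
  x = 17: rhs = 20, matching y values: none (0 points).
  x = 18: rhs = 3, matching y values: 7, 16 (2 points).
  x = 19: rhs = 2, matching y values: 5, 18 (2 points).
  x = 20: rhs = 0, matching y values: 0 (1 points).
  x = 21: rhs = 3, matching y values: 7, 16 (2 points).
  x = 22: rhs = 17, matching y values: none (0 points).
Total affine count: 29.
Full point count |E(F_23)| = 29 + 1 = 30.
Hasse bound: |30 − (23+1)| = |6| = 6 ≤ 2√23 ≈ 9.5917 ✓.


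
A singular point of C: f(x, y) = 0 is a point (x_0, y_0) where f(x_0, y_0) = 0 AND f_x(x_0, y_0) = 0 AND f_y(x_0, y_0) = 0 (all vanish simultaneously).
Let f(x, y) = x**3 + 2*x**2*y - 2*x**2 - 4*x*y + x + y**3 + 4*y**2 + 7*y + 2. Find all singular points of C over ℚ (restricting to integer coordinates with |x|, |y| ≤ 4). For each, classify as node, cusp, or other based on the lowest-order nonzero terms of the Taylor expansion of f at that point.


Singular points: {(1, -1)}; classification: node.

Compute partial derivatives:
  f_x = 3*x**2 + 4*x*y - 4*x - 4*y + 1.
  f_y = 2*x**2 - 4*x + 3*y**2 + 8*y + 7.
Scan x_0 ∈ {−4, ..., 4}. For each x_0, f_y(x_0, y) is a polynomial in y; find its integer roots y ∈ {−4, ..., 4}, then test f_x and f at those candidates.
  x = -4: f_y(-4, y) = 3*y**2 + 8*y + 55; no integer root y with |y| ≤ 4.
  x = -3: f_y(-3, y) = 3*y**2 + 8*y + 37; no integer root y with |y| ≤ 4.
  x = -2: f_y(-2, y) = 3*y**2 + 8*y + 23; no integer root y with |y| ≤ 4.
  x = -1: f_y(-1, y) = 3*y**2 + 8*y + 13; no integer root y with |y| ≤ 4.
  x = 0: f_y(0, y) = 3*y**2 + 8*y + 7; no integer root y with |y| ≤ 4.
  x = 1: f_y(1, y) = 3*y**2 + 8*y + 5; vanishes at y ∈ {-1}. (1, -1): f_x = 0, f = 0 — SINGULAR.
  x = 2: f_y(2, y) = 3*y**2 + 8*y + 7; no integer root y with |y| ≤ 4.
  x = 3: f_y(3, y) = 3*y**2 + 8*y + 13; no integer root y with |y| ≤ 4.
  x = 4: f_y(4, y) = 3*y**2 + 8*y + 23; no integer root y with |y| ≤ 4.
Only singular point on the grid: (1, -1).
Classify: substitute x = 1 + u, y = -1 + v and expand: f = u**3 + 2*u**2*v - u**2 + v**3 + v**2.
No constant or linear terms (consistent with a singular point). Quadratic part: -u**2 + v**2. Cubic part: u**3 + 2*u**2*v + v**3.
The quadratic part v**2 - u**2 = (v − u)(v + u) splits into two distinct linear factors, so there are two distinct tangent lines y − -1 = ±(x − 1) — this is a node (ordinary double point).
Classification: node.


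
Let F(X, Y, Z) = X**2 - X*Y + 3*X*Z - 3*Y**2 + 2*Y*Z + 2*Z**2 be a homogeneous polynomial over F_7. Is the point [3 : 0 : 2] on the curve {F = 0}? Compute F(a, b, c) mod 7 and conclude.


F(3,0,2) ≡ 0 (mod 7); P is on the curve.

Evaluate F(3, 0, 2) term-by-term (mod 7).
  X**2 ↦ 1·9·1·1 = 9
  -X*Y ↦ -1·3·0·1 = 0
  3*X*Z ↦ 3·3·1·2 = 18
  -3*Y**2 ↦ -3·1·0·1 = 0
  2*Y*Z ↦ 2·1·0·2 = 0
  2*Z**2 ↦ 2·1·1·4 = 8
Sum: F(3, 0, 2) = (9) + (0) + (18) + (0) + (0) + (8) = 35.
Reducing mod 7: 35 ≡ 0 (mod 7).
Since F(a, b, c) ≡ 0 (mod 7), P lies on the curve.


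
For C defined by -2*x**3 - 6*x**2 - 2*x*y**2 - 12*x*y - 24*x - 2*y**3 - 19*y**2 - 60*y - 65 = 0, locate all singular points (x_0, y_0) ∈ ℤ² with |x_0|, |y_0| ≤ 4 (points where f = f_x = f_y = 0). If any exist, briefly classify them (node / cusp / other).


Singular points: {(-1, -3)}; classification: cusp.

Compute partial derivatives:
  f_x = -6*x**2 - 12*x - 2*y**2 - 12*y - 24.
  f_y = -4*x*y - 12*x - 6*y**2 - 38*y - 60.
Scan x_0 ∈ {−4, ..., 4}. For each x_0, f_y(x_0, y) is a polynomial in y; find its integer roots y ∈ {−4, ..., 4}, then test f_x and f at those candidates.
  x = -4: f_y(-4, y) = -6*y**2 - 22*y - 12; vanishes at y ∈ {-3}. (-4, -3): f_x = -54 ≠ 0.
  x = -3: f_y(-3, y) = -6*y**2 - 26*y - 24; vanishes at y ∈ {-3}. (-3, -3): f_x = -24 ≠ 0.
  x = -2: f_y(-2, y) = -6*y**2 - 30*y - 36; vanishes at y ∈ {-3, -2}. (-2, -3): f_x = -6 ≠ 0; (-2, -2): f_x = -8 ≠ 0.
  x = -1: f_y(-1, y) = -6*y**2 - 34*y - 48; vanishes at y ∈ {-3}. (-1, -3): f_x = 0, f = 0 — SINGULAR.
  x = 0: f_y(0, y) = -6*y**2 - 38*y - 60; vanishes at y ∈ {-3}. (0, -3): f_x = -6 ≠ 0.
  x = 1: f_y(1, y) = -6*y**2 - 42*y - 72; vanishes at y ∈ {-4, -3}. (1, -4): f_x = -26 ≠ 0; (1, -3): f_x = -24 ≠ 0.
  x = 2: f_y(2, y) = -6*y**2 - 46*y - 84; vanishes at y ∈ {-3}. (2, -3): f_x = -54 ≠ 0.
  x = 3: f_y(3, y) = -6*y**2 - 50*y - 96; vanishes at y ∈ {-3}. (3, -3): f_x = -96 ≠ 0.
  x = 4: f_y(4, y) = -6*y**2 - 54*y - 108; vanishes at y ∈ {-3}. (4, -3): f_x = -150 ≠ 0.
Only singular point on the grid: (-1, -3).
Classify: substitute x = -1 + u, y = -3 + v and expand: f = -2*u**3 - 2*u*v**2 - 2*v**3 + v**2.
No constant or linear terms (consistent with a singular point). Quadratic part: v**2. Cubic part: -2*u**3 - 2*u*v**2 - 2*v**3.
The quadratic part v**2 is a perfect square, so there is a single (double) tangent line v = 0, i.e. y = -3. Restricting the cubic part to that line (v = 0) leaves -2*u**3 ≠ 0, so f is not divisible by v and the branch is v² ≈ 2*u**3 to lowest order — this is a cusp.
Classification: cusp.


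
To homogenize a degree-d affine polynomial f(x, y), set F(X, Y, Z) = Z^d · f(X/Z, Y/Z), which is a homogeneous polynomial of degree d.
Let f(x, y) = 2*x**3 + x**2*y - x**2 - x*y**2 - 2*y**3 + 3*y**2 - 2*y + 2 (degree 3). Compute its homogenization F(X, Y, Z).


F(X, Y, Z) = 2*X**3 + X**2*Y - X**2*Z - X*Y**2 - 2*Y**3 + 3*Y**2*Z - 2*Y*Z**2 + 2*Z**3

deg(f) = 3.
Substitute x = X/Z, y = Y/Z into f, then multiply by Z^3.
  monomial 2·x^3·y^0 ↦ 2·X^3·Y^0·Z^0.
  monomial 1·x^2·y^1 ↦ 1·X^2·Y^1·Z^0.
  monomial -1·x^2·y^0 ↦ -1·X^2·Y^0·Z^1.
  monomial -1·x^1·y^2 ↦ -1·X^1·Y^2·Z^0.
  monomial -2·x^0·y^3 ↦ -2·X^0·Y^3·Z^0.
  monomial 3·x^0·y^2 ↦ 3·X^0·Y^2·Z^1.
  monomial -2·x^0·y^1 ↦ -2·X^0·Y^1·Z^2.
  monomial 2·x^0·y^0 ↦ 2·X^0·Y^0·Z^3.
Collecting: F(X, Y, Z) = 2*X**3 + X**2*Y - X**2*Z - X*Y**2 - 2*Y**3 + 3*Y**2*Z - 2*Y*Z**2 + 2*Z**3.


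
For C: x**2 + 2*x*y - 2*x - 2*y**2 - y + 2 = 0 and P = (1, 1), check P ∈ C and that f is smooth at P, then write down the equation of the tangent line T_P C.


Tangent line at P: 2*x - 3*y + 1 = 0.

Step 1: f(1, 1) = 0, so P lies on C.
Step 2: partial derivatives
  f_x(x, y) = 2*x + 2*y - 2, f_y(x, y) = 2*x - 4*y - 1.
  f_x(P) = 2, f_y(P) = -3 (gradient nonzero, so P is smooth).
Step 3: tangent line at P: 2·(x − 1) + -3·(y − 1) = 0.
Expanding: 2*x - 3*y + 1 = 0.


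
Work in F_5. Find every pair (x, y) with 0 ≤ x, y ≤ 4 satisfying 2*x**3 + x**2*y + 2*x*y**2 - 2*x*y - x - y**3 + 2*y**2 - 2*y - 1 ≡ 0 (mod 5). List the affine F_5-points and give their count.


Affine F_5-points: {(0, 2), (1, 0), (1, 1), (1, 3), (2, 2), (3, 0)}; count = 6.

For each of the 25 pairs (x, y) ∈ F_5², evaluate f(x, y) mod 5. Record the zeros.
  x = 0: [0↦4, 1↦3, 2↦0, 3↦4, 4↦4]  zeros at y ∈ {2}
  x = 1: [0↦0, 1↦0, 2↦2, 3↦0, 4↦3]  zeros at y ∈ {0, 1, 3}
  x = 2: [0↦3, 1↦1, 2↦0, 3↦4, 4↦2]  zeros at y ∈ {2}
  x = 3: [0↦0, 1↦3, 2↦1, 3↦3, 4↦3]  zeros at y ∈ {0}
  x = 4: [0↦3, 1↦3, 2↦2, 3↦4, 4↦3]  zeros at y ∈ ∅
Collecting zeros: affine points = {(0, 2), (1, 0), (1, 1), (1, 3), (2, 2), (3, 0)}.
Total count |C(F_5)_aff| = 6.


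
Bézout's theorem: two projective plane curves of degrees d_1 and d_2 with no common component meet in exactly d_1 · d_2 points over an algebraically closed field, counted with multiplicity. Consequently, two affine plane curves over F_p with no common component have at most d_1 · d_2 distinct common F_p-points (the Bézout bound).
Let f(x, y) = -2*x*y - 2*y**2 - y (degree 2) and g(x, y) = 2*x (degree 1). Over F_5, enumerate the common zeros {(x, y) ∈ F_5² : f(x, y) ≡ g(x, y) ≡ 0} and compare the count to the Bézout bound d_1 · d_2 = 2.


Common zeros: {(0, 0), (0, 2)}; count = 2; Bézout bound = 2.

deg(f) = 2, deg(g) = 1, so Bézout bound = 2.
Scan x ∈ F_5. For each x, list the y ∈ F_5 with f(x, y) ≡ 0 and those with g(x, y) ≡ 0 (mod 5); the common zeros in that column are the intersection.
  x = 0: f ≡ 0 at y ∈ {0, 2}; g ≡ 0 at y ∈ {0, 1, 2, 3, 4}; common: {0, 2}.
  x = 1: f ≡ 0 at y ∈ {0, 1}; g ≡ 0 at y ∈ ∅; common: ∅.
  x = 2: f ≡ 0 at y ∈ {0}; g ≡ 0 at y ∈ ∅; common: ∅.
  x = 3: f ≡ 0 at y ∈ {0, 4}; g ≡ 0 at y ∈ ∅; common: ∅.
  x = 4: f ≡ 0 at y ∈ {0, 3}; g ≡ 0 at y ∈ ∅; common: ∅.
Collecting: common zeros = {(0, 0), (0, 2)}, so the count is 2.
Comparison with the Bézout bound: 2 ≤ 2 = deg(f)·deg(g), as expected for curves with no common component (the bound is attained).


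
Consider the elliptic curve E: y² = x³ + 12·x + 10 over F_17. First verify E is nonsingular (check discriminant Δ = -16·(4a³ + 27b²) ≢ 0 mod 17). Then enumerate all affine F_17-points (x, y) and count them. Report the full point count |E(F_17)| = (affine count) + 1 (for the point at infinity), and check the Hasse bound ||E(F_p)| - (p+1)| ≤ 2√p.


Affine points = {(2, 5), (2, 12), (5, 5), (5, 12), (6, 3), (6, 14), (10, 5), (10, 12), (13, 0), (14, 7), (14, 10)}; affine count = 11; |E(F_17)| = 12.

Discriminant check: Δ ∝ 4a³ + 27b² = 4·12³ + 27·10² = 4·1728 + 27·100 ≡ 7 (mod 17). Nonzero ⇒ E is nonsingular.
For each x ∈ F_17, compute rhs = x³ + 12·x + 10 mod 17, then count y ∈ F_17 with y² ≡ rhs.
  x = 0: rhs = 10, matching y values: none (0 points).
  x = 1: rhs = 6, matching y values: none (0 points).
  x = 2: rhs = 8, matching y values: 5, 12 (2 points).
  x = 3: rhs = 5, matching y values: none (0 points).
  x = 4: rhs = 3, matching y values: none (0 points).
  x = 5: rhs = 8, matching y values: 5, 12 (2 points).
  x = 6: rhs = 9, matching y values: 3, 14 (2 points).
  x = 7: rhs = 12, matching y values: none (0 points).
  x = 8: rhs = 6, matching y values: none (0 points).
  x = 9: rhs = 14, matching y values: none (0 points).
  x = 10: rhs = 8, matching y values: 5, 12 (2 points).
  x = 11: rhs = 11, matching y values: none (0 points).
  x = 12: rhs = 12, matching y values: none (0 points).
  x = 13: rhs = 0, matching y values: 0 (1 points).
  x = 14: rhs = 15, matching y values: 7, 10 (2 points).
  x = 15: rhs = 12, matching y values: none (0 points).
  x = 16: rhs = 14, matching y values: none (0 points).
Total affine count: 11.
Full point count |E(F_17)| = 11 + 1 = 12.
Hasse bound: |12 − (17+1)| = |-6| = 6 ≤ 2√17 ≈ 8.2462 ✓.


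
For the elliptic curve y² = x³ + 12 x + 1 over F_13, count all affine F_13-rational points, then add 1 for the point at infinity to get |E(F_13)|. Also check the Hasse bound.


Affine points = {(0, 1), (0, 12), (1, 1), (1, 12), (3, 5), (3, 8), (4, 3), (4, 10), (5, 2), (5, 11), (6, 4), (6, 9), (7, 5), (7, 8), (10, 4), (10, 9), (12, 1), (12, 12)}; affine count = 18; |E(F_13)| = 19.

Discriminant check: Δ ∝ 4a³ + 27b² = 4·12³ + 27·1² = 4·1728 + 27·1 ≡ 10 (mod 13). Nonzero ⇒ E is nonsingular.
For each x ∈ F_13, compute rhs = x³ + 12·x + 1 mod 13, then count y ∈ F_13 with y² ≡ rhs.
  x = 0: rhs = 1, matching y values: 1, 12 (2 points).
  x = 1: rhs = 1, matching y values: 1, 12 (2 points).
  x = 2: rhs = 7, matching y values: none (0 points).
  x = 3: rhs = 12, matching y values: 5, 8 (2 points).
  x = 4: rhs = 9, matching y values: 3, 10 (2 points).
  x = 5: rhs = 4, matching y values: 2, 11 (2 points).
  x = 6: rhs = 3, matching y values: 4, 9 (2 points).
  x = 7: rhs = 12, matching y values: 5, 8 (2 points).
  x = 8: rhs = 11, matching y values: none (0 points).
  x = 9: rhs = 6, matching y values: none (0 points).
  x = 10: rhs = 3, matching y values: 4, 9 (2 points).
  x = 11: rhs = 8, matching y values: none (0 points).
  x = 12: rhs = 1, matching y values: 1, 12 (2 points).
Total affine count: 18.
Full point count |E(F_13)| = 18 + 1 = 19.
Hasse bound: |19 − (13+1)| = |5| = 5 ≤ 2√13 ≈ 7.2111 ✓.


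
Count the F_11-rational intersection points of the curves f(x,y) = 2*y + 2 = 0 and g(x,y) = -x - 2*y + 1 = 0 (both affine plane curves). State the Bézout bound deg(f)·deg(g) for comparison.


Common zeros: {(3, 10)}; count = 1; Bézout bound = 1.

deg(f) = 1, deg(g) = 1, so Bézout bound = 1.
Scan x ∈ F_11. For each x, list the y ∈ F_11 with f(x, y) ≡ 0 and those with g(x, y) ≡ 0 (mod 11); the common zeros in that column are the intersection.
  x = 0: f ≡ 0 at y ∈ {10}; g ≡ 0 at y ∈ {6}; common: ∅.
  x = 1: f ≡ 0 at y ∈ {10}; g ≡ 0 at y ∈ {0}; common: ∅.
  x = 2: f ≡ 0 at y ∈ {10}; g ≡ 0 at y ∈ {5}; common: ∅.
  x = 3: f ≡ 0 at y ∈ {10}; g ≡ 0 at y ∈ {10}; common: {10}.
  x = 4: f ≡ 0 at y ∈ {10}; g ≡ 0 at y ∈ {4}; common: ∅.
  x = 5: f ≡ 0 at y ∈ {10}; g ≡ 0 at y ∈ {9}; common: ∅.
  x = 6: f ≡ 0 at y ∈ {10}; g ≡ 0 at y ∈ {3}; common: ∅.
  x = 7: f ≡ 0 at y ∈ {10}; g ≡ 0 at y ∈ {8}; common: ∅.
  x = 8: f ≡ 0 at y ∈ {10}; g ≡ 0 at y ∈ {2}; common: ∅.
  x = 9: f ≡ 0 at y ∈ {10}; g ≡ 0 at y ∈ {7}; common: ∅.
  x = 10: f ≡ 0 at y ∈ {10}; g ≡ 0 at y ∈ {1}; common: ∅.
Collecting: common zeros = {(3, 10)}, so the count is 1.
Comparison with the Bézout bound: 1 ≤ 1 = deg(f)·deg(g), as expected for curves with no common component (the bound is attained).


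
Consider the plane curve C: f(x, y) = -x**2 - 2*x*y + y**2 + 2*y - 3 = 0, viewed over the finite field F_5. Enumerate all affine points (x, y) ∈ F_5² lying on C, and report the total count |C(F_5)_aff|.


Affine F_5-points: {(0, 1), (0, 2), (1, 2), (1, 3), (3, 1), (3, 3)}; count = 6.

For each of the 25 pairs (x, y) ∈ F_5², evaluate f(x, y) mod 5. Record the zeros.
  x = 0: [0↦2, 1↦0, 2↦0, 3↦2, 4↦1]  zeros at y ∈ {1, 2}
  x = 1: [0↦1, 1↦2, 2↦0, 3↦0, 4↦2]  zeros at y ∈ {2, 3}
  x = 2: [0↦3, 1↦2, 2↦3, 3↦1, 4↦1]  zeros at y ∈ ∅
  x = 3: [0↦3, 1↦0, 2↦4, 3↦0, 4↦3]  zeros at y ∈ {1, 3}
  x = 4: [0↦1, 1↦1, 2↦3, 3↦2, 4↦3]  zeros at y ∈ ∅
Collecting zeros: affine points = {(0, 1), (0, 2), (1, 2), (1, 3), (3, 1), (3, 3)}.
Total count |C(F_5)_aff| = 6.


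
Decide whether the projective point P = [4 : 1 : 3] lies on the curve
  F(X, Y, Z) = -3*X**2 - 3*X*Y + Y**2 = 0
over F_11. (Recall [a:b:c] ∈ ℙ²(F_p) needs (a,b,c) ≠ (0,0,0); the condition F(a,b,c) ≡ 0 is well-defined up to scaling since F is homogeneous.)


F(4,1,3) ≡ 7 (mod 11); P is NOT on the curve.

Evaluate F(4, 1, 3) term-by-term (mod 11).
  -3*X**2 ↦ -3·16·1·1 = -48
  -3*X*Y ↦ -3·4·1·1 = -12
  Y**2 ↦ 1·1·1·1 = 1
Sum: F(4, 1, 3) = (-48) + (-12) + (1) = -59.
Reducing mod 11: -59 ≡ 7 (mod 11).
Since F(a, b, c) ≡ 7 ≠ 0 (mod 11), P does NOT lie on the curve.
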